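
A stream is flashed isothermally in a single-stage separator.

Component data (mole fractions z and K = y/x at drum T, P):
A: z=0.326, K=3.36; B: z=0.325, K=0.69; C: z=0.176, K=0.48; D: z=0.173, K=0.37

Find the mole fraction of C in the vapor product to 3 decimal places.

y_C = 0.109

Rachford–Rice: g(V/F) = Σ zᵢ(Kᵢ−1)/(1+V/F(Kᵢ−1)) = 0.
Feasibility: ΣzᵢKᵢ = 1.468, Σzᵢ/Kᵢ = 1.402 — both > 1, two phases present.
Iterate (Newton) starting at V/F = 0.5:
  V/F = 0.500: g = -0.0491, g' = -0.659 → V/F = 0.426
  V/F = 0.426: g = 0.0014, g' = -0.700 → V/F = 0.427
Converged at V/F = 0.427.
Compositions from xᵢ = zᵢ/(1+V/F(Kᵢ−1)), yᵢ = Kᵢxᵢ:
  A: x = 0.162, y = 0.545
  B: x = 0.375, y = 0.259
  C: x = 0.226, y = 0.109
  D: x = 0.237, y = 0.088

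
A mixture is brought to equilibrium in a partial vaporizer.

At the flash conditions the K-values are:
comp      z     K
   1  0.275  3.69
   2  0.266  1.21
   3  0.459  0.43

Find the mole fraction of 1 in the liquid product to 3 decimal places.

x_1 = 0.117

Material balance + equilibrium reduce to Σ zᵢ(Kᵢ−1)/(1+β(Kᵢ−1)) = 0.
Feasibility: ΣzᵢKᵢ = 1.534, Σzᵢ/Kᵢ = 1.362 — both > 1, two phases present.
Newton iteration, β⁰ = 0.5:
  β = 0.500: g = 0.0001, g' = -0.663 → β = 0.500
Converged at β = 0.500.
Compositions from xᵢ = zᵢ/(1+β(Kᵢ−1)), yᵢ = Kᵢxᵢ:
  1: x = 0.117, y = 0.433
  2: x = 0.241, y = 0.291
  3: x = 0.642, y = 0.276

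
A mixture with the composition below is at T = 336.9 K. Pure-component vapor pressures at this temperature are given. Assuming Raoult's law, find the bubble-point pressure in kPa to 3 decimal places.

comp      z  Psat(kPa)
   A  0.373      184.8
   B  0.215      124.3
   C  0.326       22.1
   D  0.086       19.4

Pbub = 104.528 kPa

At the bubble point ψ → 0, so ΣzᵢKᵢ = 1 with Kᵢ = Pᵢˢᵃᵗ/P ⇒ P = ΣzᵢPᵢˢᵃᵗ.
P = 0.373·184.8 + 0.215·124.3 + 0.326·22.1 + 0.086·19.4 = 104.528 kPa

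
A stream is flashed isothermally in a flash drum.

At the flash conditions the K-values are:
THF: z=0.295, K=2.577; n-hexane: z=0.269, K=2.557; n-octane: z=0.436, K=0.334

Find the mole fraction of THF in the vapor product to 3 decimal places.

y_THF = 0.401

Rachford–Rice: g(ψ) = Σ zᵢ(Kᵢ−1)/(1+ψ(Kᵢ−1)) = 0.
Check two-phase: ΣzᵢKᵢ = 1.594 > 1 and Σzᵢ/Kᵢ = 1.525 > 1, so g(0) = 0.594 > 0 and g(1) = -0.525 < 0.
Iterate (Newton) starting at ψ = 0.69:
  ψ = 0.690: g = -0.1126, g' = -0.982 → ψ = 0.575
  ψ = 0.575: g = -0.0059, g' = -0.891 → ψ = 0.569
Converged at ψ = 0.569.
Compositions from xᵢ = zᵢ/(1+ψ(Kᵢ−1)), yᵢ = Kᵢxᵢ:
  THF: x = 0.156, y = 0.401
  n-hexane: x = 0.143, y = 0.365
  n-octane: x = 0.702, y = 0.234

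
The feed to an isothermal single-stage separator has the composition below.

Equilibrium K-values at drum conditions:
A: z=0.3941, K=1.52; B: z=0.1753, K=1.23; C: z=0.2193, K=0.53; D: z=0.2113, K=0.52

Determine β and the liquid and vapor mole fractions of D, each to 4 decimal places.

β = 0.1917, x_D = 0.2327, y_D = 0.1210

Rachford–Rice: g(β) = Σ zᵢ(Kᵢ−1)/(1+β(Kᵢ−1)) = 0.
g(0) = ΣzᵢKᵢ − 1 = 0.0408 and g(1) = 1 − Σzᵢ/Kᵢ = -0.2219, so a root lies in (0, 1).
Iterate (Newton) starting at β = 0.5:
  β = 0.5000: g = -0.06938, g' = -0.2416 → β = 0.2129
  β = 0.2129: g = -0.00455, g' = -0.2150 → β = 0.1917
Converged at β = 0.1917.
Compositions from xᵢ = zᵢ/(1+β(Kᵢ−1)), yᵢ = Kᵢxᵢ:
  A: x = 0.3584, y = 0.5447
  B: x = 0.1679, y = 0.2065
  C: x = 0.2410, y = 0.1277
  D: x = 0.2327, y = 0.1210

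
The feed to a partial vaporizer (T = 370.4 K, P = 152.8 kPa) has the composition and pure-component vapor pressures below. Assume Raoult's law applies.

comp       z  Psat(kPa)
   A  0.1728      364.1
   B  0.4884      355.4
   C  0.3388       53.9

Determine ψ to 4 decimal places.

ψ = 0.7688

Raoult's law: Kᵢ = Pᵢˢᵃᵗ/P = Pᵢˢᵃᵗ/152.8.
  K_A = 364.1/152.8 = 2.382853, K_B = 355.4/152.8 = 2.325916, K_C = 53.9/152.8 = 0.352749
Material balance + equilibrium reduce to Σ zᵢ(Kᵢ−1)/(1+ψ(Kᵢ−1)) = 0.
g(0) = ΣzᵢKᵢ − 1 = 0.6672 and g(1) = 1 − Σzᵢ/Kᵢ = -0.2430, so a root lies in (0, 1).
Iterate (Newton) starting at ψ = 0.38:
  ψ = 0.3800: g = 0.29644, g' = -0.7713 → ψ = 0.7643
  ψ = 0.7643: g = 0.00380, g' = -0.8458 → ψ = 0.7688
Converged at ψ = 0.7688.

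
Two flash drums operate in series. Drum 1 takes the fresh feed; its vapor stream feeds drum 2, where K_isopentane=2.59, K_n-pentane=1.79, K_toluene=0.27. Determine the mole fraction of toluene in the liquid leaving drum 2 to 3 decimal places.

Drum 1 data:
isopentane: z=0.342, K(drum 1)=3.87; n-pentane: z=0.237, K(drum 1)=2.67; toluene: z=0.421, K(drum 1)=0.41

x_toluene (drum 2) = 0.624

Drum 1:
Rachford–Rice: g(ψ₁) = Σ zᵢ(Kᵢ−1)/(1+ψ₁(Kᵢ−1)) = 0.
Feasibility: ΣzᵢKᵢ = 2.129, Σzᵢ/Kᵢ = 1.204 — both > 1, two phases present.
Newton–Raphson from ψ₁ = 0.5:
  ψ₁ = 0.500: g = 0.2665, g' = -0.966 → ψ₁ = 0.776
  ψ₁ = 0.776: g = 0.0186, g' = -0.894 → ψ₁ = 0.797
  ψ₁ = 0.797: g = -0.0001, g' = -0.904 → ψ₁ = 0.796
Converged at ψ₁ = 0.796.
Drum-1 compositions:
  isopentane: x = 0.104, y = 0.403
  n-pentane: x = 0.102, y = 0.272
  toluene: x = 0.794, y = 0.326
Drum-2 feed = drum-1 vapor: z₂ = (0.4028, 0.2716, 0.3256).
Drum 2:
Material balance + equilibrium reduce to Σ zᵢ(Kᵢ−1)/(1+ψ₂(Kᵢ−1)) = 0.
g(0) = ΣzᵢKᵢ − 1 = 0.617 and g(1) = 1 − Σzᵢ/Kᵢ = -0.513, so a root lies in (0, 1).
Iterate (Newton) starting at ψ₂ = 0.5:
  ψ₂ = 0.500: g = 0.1363, g' = -0.833 → ψ₂ = 0.663
  ψ₂ = 0.663: g = -0.0085, g' = -0.967 → ψ₂ = 0.655
Converged at ψ₂ = 0.655.
  isopentane: x = 0.197, y = 0.511
  n-pentane: x = 0.179, y = 0.320
  toluene: x = 0.624, y = 0.168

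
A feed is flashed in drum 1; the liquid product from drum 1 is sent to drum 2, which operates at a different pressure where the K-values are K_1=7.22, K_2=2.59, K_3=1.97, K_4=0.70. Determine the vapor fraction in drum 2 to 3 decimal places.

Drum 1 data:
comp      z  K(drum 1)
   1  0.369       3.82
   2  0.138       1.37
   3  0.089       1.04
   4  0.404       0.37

V/F (drum 2) = 0.803

Drum 1:
Rachford–Rice: g(ψ₁) = Σ zᵢ(Kᵢ−1)/(1+ψ₁(Kᵢ−1)) = 0.
Feasibility: ΣzᵢKᵢ = 1.841, Σzᵢ/Kᵢ = 1.375 — both > 1, two phases present.
Iterate (Newton) starting at ψ₁ = 0.5:
  ψ₁ = 0.500: g = 0.1068, g' = -0.861 → ψ₁ = 0.624
  ψ₁ = 0.624: g = 0.0025, g' = -0.833 → ψ₁ = 0.627
Converged at ψ₁ = 0.627.
Drum-1 compositions:
  1: x = 0.133, y = 0.509
  2: x = 0.112, y = 0.153
  3: x = 0.087, y = 0.090
  4: x = 0.668, y = 0.247
Drum-2 feed = drum-1 liquid: z₂ = (0.1333, 0.1120, 0.0868, 0.6679).
Drum 2:
Iterate (Newton) starting at ψ₂ = 0.5:
  ψ₂ = 0.500: g = 0.1219, g' = -0.513 → ψ₂ = 0.737
  ψ₂ = 0.737: g = 0.0222, g' = -0.352 → ψ₂ = 0.800
  ψ₂ = 0.800: g = 0.0008, g' = -0.329 → ψ₂ = 0.803
Converged at ψ₂ = 0.803.
  1: x = 0.022, y = 0.161
  2: x = 0.049, y = 0.127
  3: x = 0.049, y = 0.096
  4: x = 0.880, y = 0.616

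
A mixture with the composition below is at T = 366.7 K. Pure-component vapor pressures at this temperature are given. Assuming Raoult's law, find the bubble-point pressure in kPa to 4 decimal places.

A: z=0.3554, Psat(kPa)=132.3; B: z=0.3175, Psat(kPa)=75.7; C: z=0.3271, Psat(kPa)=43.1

Pbub = 85.1522 kPa

At the bubble point ψ → 0, so ΣzᵢKᵢ = 1 with Kᵢ = Pᵢˢᵃᵗ/P ⇒ P = ΣzᵢPᵢˢᵃᵗ.
P = 0.3554·132.3 + 0.3175·75.7 + 0.3271·43.1 = 85.1522 kPa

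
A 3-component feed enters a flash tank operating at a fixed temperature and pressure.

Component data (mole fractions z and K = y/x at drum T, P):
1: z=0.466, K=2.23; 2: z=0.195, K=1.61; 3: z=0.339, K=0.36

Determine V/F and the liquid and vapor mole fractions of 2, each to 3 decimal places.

V/F = 0.698, x_2 = 0.137, y_2 = 0.220

Material balance + equilibrium reduce to Σ zᵢ(Kᵢ−1)/(1+V/F(Kᵢ−1)) = 0.
Feasibility: ΣzᵢKᵢ = 1.475, Σzᵢ/Kᵢ = 1.272 — both > 1, two phases present.
Iterate (Newton) starting at V/F = 0.65:
  V/F = 0.650: g = 0.0322, g' = -0.662 → V/F = 0.699
  V/F = 0.699: g = -0.0007, g' = -0.694 → V/F = 0.698
Converged at V/F = 0.698.
Compositions from xᵢ = zᵢ/(1+V/F(Kᵢ−1)), yᵢ = Kᵢxᵢ:
  1: x = 0.251, y = 0.559
  2: x = 0.137, y = 0.220
  3: x = 0.612, y = 0.220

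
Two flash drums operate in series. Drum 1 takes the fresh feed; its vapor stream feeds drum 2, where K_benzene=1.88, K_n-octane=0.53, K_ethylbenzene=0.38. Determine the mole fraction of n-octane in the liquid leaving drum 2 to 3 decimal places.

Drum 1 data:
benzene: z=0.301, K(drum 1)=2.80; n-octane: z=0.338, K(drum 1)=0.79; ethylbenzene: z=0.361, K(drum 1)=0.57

Drum 1:
Rachford–Rice: g(ψ₁) = Σ zᵢ(Kᵢ−1)/(1+ψ₁(Kᵢ−1)) = 0.
Check two-phase: ΣzᵢKᵢ = 1.316 > 1 and Σzᵢ/Kᵢ = 1.169 > 1, so g(0) = 0.316 > 0 and g(1) = -0.169 < 0.
Iterate (Newton) starting at ψ₁ = 0.5:
  ψ₁ = 0.500: g = 0.0081, g' = -0.397 → ψ₁ = 0.520
  ψ₁ = 0.520: g = 0.0001, g' = -0.390 → ψ₁ = 0.521
Converged at ψ₁ = 0.521.
Drum-1 compositions:
  benzene: x = 0.155, y = 0.435
  n-octane: x = 0.379, y = 0.300
  ethylbenzene: x = 0.465, y = 0.265
Drum-2 feed = drum-1 vapor: z₂ = (0.4351, 0.2998, 0.2651).
Drum 2:
Rachford–Rice: g(ψ₂) = Σ zᵢ(Kᵢ−1)/(1+ψ₂(Kᵢ−1)) = 0.
Feasibility: ΣzᵢKᵢ = 1.078, Σzᵢ/Kᵢ = 1.495 — both > 1, two phases present.
Iterate (Newton) starting at ψ₂ = 0.5:
  ψ₂ = 0.500: g = -0.1565, g' = -0.490 → ψ₂ = 0.180
  ψ₂ = 0.180: g = -0.0086, g' = -0.459 → ψ₂ = 0.162
Converged at ψ₂ = 0.162.
  benzene: x = 0.381, y = 0.716
  n-octane: x = 0.324, y = 0.172
  ethylbenzene: x = 0.295, y = 0.112

x_n-octane (drum 2) = 0.324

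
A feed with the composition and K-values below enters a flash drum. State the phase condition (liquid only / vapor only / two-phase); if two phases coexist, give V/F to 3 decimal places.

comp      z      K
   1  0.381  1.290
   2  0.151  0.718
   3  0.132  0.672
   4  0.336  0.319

ΣzᵢKᵢ = 0.796; Σzᵢ/Kᵢ = 1.755.
Since ΣzᵢKᵢ < 1 the mixture is below its bubble point — single liquid phase.

liquid only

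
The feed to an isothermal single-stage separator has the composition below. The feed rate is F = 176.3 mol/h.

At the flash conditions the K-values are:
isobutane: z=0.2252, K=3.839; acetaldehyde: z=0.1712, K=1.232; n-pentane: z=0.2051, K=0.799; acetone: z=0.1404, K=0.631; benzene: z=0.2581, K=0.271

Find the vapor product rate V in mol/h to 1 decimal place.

Let ψ = V/F and solve Σ zᵢ(Kᵢ−1)/(1+ψ(Kᵢ−1)) = 0.
Feasibility: ΣzᵢKᵢ = 1.3979, Σzᵢ/Kᵢ = 1.6292 — both > 1, two phases present.
Iterate (Newton) starting at ψ = 0.54:
  ψ = 0.5400: g = -0.13356, g' = -0.7035 → ψ = 0.3501
  ψ = 0.3501: g = 0.00087, g' = -0.7465 → ψ = 0.3513
Converged at ψ = 0.3513.
Then V = ψ·F = 0.3513·176.3 = 61.9 mol/h and L = F − V = 114.4 mol/h.

V = 61.9 mol/h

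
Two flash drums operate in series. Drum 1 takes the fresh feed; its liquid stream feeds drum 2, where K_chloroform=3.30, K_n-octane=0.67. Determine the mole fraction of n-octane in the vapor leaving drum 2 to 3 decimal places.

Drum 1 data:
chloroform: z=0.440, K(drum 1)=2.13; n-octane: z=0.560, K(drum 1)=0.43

y_n-octane (drum 2) = 0.586

Drum 1:
Material balance + equilibrium reduce to Σ zᵢ(Kᵢ−1)/(1+ψ₁(Kᵢ−1)) = 0.
g(0) = ΣzᵢKᵢ − 1 = 0.178 and g(1) = 1 − Σzᵢ/Kᵢ = -0.509, so a root lies in (0, 1).
Binary case is linear: z₁(K₁−1)(1+ψ₁(K₂−1)) + z₂(K₂−1)(1+ψ₁(K₁−1)) = 0
⇒ ψ₁ = [z₁(K₁−1)+z₂(K₂−1)] / [−(K₁−1)(K₂−1)] = 0.1780/0.6441 = 0.276
Drum-1 compositions:
  chloroform: x = 0.335, y = 0.714
  n-octane: x = 0.665, y = 0.286
Drum-2 feed = drum-1 liquid: z₂ = (0.3353, 0.6647).
Drum 2:
Let ψ₂ = V/F and solve Σ zᵢ(Kᵢ−1)/(1+ψ₂(Kᵢ−1)) = 0.
Feasibility: ΣzᵢKᵢ = 1.552, Σzᵢ/Kᵢ = 1.094 — both > 1, two phases present.
Binary case is linear: z₁(K₁−1)(1+ψ₂(K₂−1)) + z₂(K₂−1)(1+ψ₂(K₁−1)) = 0
⇒ ψ₂ = [z₁(K₁−1)+z₂(K₂−1)] / [−(K₁−1)(K₂−1)] = 0.5518/0.7590 = 0.727
  chloroform: x = 0.125, y = 0.414
  n-octane: x = 0.875, y = 0.586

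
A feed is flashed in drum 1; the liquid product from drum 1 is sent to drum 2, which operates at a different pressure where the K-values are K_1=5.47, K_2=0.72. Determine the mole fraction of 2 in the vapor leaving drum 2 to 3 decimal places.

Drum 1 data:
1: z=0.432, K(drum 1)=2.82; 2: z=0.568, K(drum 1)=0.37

y_2 (drum 2) = 0.678

Drum 1:
Let ψ₁ = V/F and solve Σ zᵢ(Kᵢ−1)/(1+ψ₁(Kᵢ−1)) = 0.
Check two-phase: ΣzᵢKᵢ = 1.428 > 1 and Σzᵢ/Kᵢ = 1.688 > 1, so g(0) = 0.428 > 0 and g(1) = -0.688 < 0.
Binary case is linear: z₁(K₁−1)(1+ψ₁(K₂−1)) + z₂(K₂−1)(1+ψ₁(K₁−1)) = 0
⇒ ψ₁ = [z₁(K₁−1)+z₂(K₂−1)] / [−(K₁−1)(K₂−1)] = 0.4284/1.1466 = 0.374
Drum-1 compositions:
  1: x = 0.257, y = 0.725
  2: x = 0.743, y = 0.275
Drum-2 feed = drum-1 liquid: z₂ = (0.2571, 0.7429).
Drum 2:
Let ψ₂ = V/F and solve Σ zᵢ(Kᵢ−1)/(1+ψ₂(Kᵢ−1)) = 0.
Check two-phase: ΣzᵢKᵢ = 1.941 > 1 and Σzᵢ/Kᵢ = 1.079 > 1, so g(0) = 0.941 > 0 and g(1) = -0.079 < 0.
Newton iteration, ψ₂⁰ = 0.5:
  ψ₂ = 0.500: g = 0.1134, g' = -0.570 → ψ₂ = 0.699
  ψ₂ = 0.699: g = 0.0200, g' = -0.392 → ψ₂ = 0.750
  ψ₂ = 0.750: g = 0.0007, g' = -0.364 → ψ₂ = 0.752
Converged at ψ₂ = 0.752.
  1: x = 0.059, y = 0.322
  2: x = 0.941, y = 0.678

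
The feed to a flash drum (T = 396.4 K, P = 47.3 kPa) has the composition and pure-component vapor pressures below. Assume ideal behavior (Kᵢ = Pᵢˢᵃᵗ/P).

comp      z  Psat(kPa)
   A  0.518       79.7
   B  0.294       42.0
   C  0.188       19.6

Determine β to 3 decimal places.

β = 0.757

Raoult's law: Kᵢ = Pᵢˢᵃᵗ/P = Pᵢˢᵃᵗ/47.3.
  K_A = 79.7/47.3 = 1.68499, K_B = 42.0/47.3 = 0.88795, K_C = 19.6/47.3 = 0.41438
Newton–Raphson from β = 0.49:
  β = 0.490: g = 0.0764, g' = -0.267 → β = 0.776
  β = 0.776: g = -0.0062, g' = -0.325 → β = 0.757
Converged at β = 0.757.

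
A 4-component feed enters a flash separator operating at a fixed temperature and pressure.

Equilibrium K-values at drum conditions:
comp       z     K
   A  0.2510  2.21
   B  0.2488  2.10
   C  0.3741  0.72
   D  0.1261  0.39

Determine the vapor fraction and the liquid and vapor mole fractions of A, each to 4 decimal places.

ψ = 0.8356, x_A = 0.1248, y_A = 0.2758

Iterate (Newton) starting at ψ = 0.68:
  ψ = 0.6800: g = 0.06236, g' = -0.3909 → ψ = 0.8395
  ψ = 0.8395: g = -0.00165, g' = -0.4191 → ψ = 0.8356
Converged at ψ = 0.8356.
Compositions from xᵢ = zᵢ/(1+ψ(Kᵢ−1)), yᵢ = Kᵢxᵢ:
  A: x = 0.1248, y = 0.2758
  B: x = 0.1296, y = 0.2722
  C: x = 0.4884, y = 0.3516
  D: x = 0.2572, y = 0.1003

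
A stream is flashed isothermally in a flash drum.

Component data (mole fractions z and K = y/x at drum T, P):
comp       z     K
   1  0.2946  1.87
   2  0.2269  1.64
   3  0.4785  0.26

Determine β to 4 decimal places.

Let β = V/F and solve Σ zᵢ(Kᵢ−1)/(1+β(Kᵢ−1)) = 0.
Feasibility: ΣzᵢKᵢ = 1.0474, Σzᵢ/Kᵢ = 2.1363 — both > 1, two phases present.
Newton iteration, β⁰ = 0.32:
  β = 0.3200: g = -0.14294, g' = -0.6503 → β = 0.1002
  β = 0.1002: g = -0.01023, g' = -0.5764 → β = 0.0824
Converged at β = 0.0824.

β = 0.0824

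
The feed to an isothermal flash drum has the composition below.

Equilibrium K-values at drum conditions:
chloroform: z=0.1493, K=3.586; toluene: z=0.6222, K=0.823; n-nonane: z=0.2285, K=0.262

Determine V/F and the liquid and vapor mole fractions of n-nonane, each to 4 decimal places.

Material balance + equilibrium reduce to Σ zᵢ(Kᵢ−1)/(1+V/F(Kᵢ−1)) = 0.
Feasibility: ΣzᵢKᵢ = 1.1073, Σzᵢ/Kᵢ = 1.6698 — both > 1, two phases present.
Newton iteration, V/F⁰ = 0.5:
  V/F = 0.5000: g = -0.21969, g' = -0.5259 → V/F = 0.0823
  V/F = 0.0823: g = 0.02707, g' = -0.8400 → V/F = 0.1145
  V/F = 0.1145: g = 0.00128, g' = -0.7632 → V/F = 0.1162
Converged at V/F = 0.1162.
Compositions from xᵢ = zᵢ/(1+V/F(Kᵢ−1)), yᵢ = Kᵢxᵢ:
  chloroform: x = 0.1148, y = 0.4117
  toluene: x = 0.6353, y = 0.5228
  n-nonane: x = 0.2499, y = 0.0655

V/F = 0.1162, x_n-nonane = 0.2499, y_n-nonane = 0.0655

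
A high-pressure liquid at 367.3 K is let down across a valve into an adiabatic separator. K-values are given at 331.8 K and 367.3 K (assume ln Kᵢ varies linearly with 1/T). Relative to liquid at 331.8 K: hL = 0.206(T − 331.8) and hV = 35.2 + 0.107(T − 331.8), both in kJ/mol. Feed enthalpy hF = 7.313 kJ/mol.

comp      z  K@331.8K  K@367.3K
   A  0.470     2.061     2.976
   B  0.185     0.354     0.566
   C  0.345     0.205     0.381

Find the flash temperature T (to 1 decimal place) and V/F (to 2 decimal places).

T = 335.7 K, V/F = 0.19

Adiabatic flash: solve Rachford–Rice at each trial T, then check hF = ψ·hV(T) + (1−ψ)·hL(T).
  T = 331.8 K: K = (2.061, 0.354, 0.205), RR gives ψ = 0.132, H_out = 4.661 kJ/mol
  T = 367.3 K: K = (2.976, 0.566, 0.381), RR gives ψ = 0.570, H_out = 25.378 kJ/mol
  T = 349.6 K: K = (2.501, 0.453, 0.284), RR gives ψ = 0.359, H_out = 15.680 kJ/mol
  T = 340.7 K: K = (2.276, 0.402, 0.242), RR gives ψ = 0.253, H_out = 10.502 kJ/mol
  T = 336.2 K: K = (2.166, 0.377, 0.223), RR gives ψ = 0.194, H_out = 7.661 kJ/mol
  T = 334.0 K: K = (2.113, 0.366, 0.214), RR gives ψ = 0.164, H_out = 6.193 kJ/mol
Linear interpolation between T = 334.0 (H_out = 6.193) and T = 336.2 (H_out = 7.661) on hF = 7.313 gives T ≈ 335.7 K, at which ψ = 0.19.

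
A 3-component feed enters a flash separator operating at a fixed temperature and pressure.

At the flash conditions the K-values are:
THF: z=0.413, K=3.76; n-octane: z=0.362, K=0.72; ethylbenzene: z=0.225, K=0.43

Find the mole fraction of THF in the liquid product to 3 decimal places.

x_THF = 0.131

Rachford–Rice: g(β) = Σ zᵢ(Kᵢ−1)/(1+β(Kᵢ−1)) = 0.
Feasibility: ΣzᵢKᵢ = 1.910, Σzᵢ/Kᵢ = 1.136 — both > 1, two phases present.
Newton iteration, β⁰ = 0.5:
  β = 0.500: g = 0.1817, g' = -0.737 → β = 0.747
  β = 0.747: g = 0.0210, g' = -0.603 → β = 0.781
  β = 0.781: g = 0.0001, g' = -0.600 → β = 0.782
Converged at β = 0.782.
Compositions from xᵢ = zᵢ/(1+β(Kᵢ−1)), yᵢ = Kᵢxᵢ:
  THF: x = 0.131, y = 0.492
  n-octane: x = 0.463, y = 0.334
  ethylbenzene: x = 0.406, y = 0.174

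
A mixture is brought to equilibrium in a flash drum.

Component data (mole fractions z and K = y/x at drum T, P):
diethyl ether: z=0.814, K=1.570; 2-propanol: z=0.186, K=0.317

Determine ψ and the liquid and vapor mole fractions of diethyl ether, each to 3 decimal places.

ψ = 0.865, x_diethyl ether = 0.545, y_diethyl ether = 0.856

Let ψ = V/F and solve Σ zᵢ(Kᵢ−1)/(1+ψ(Kᵢ−1)) = 0.
g(0) = ΣzᵢKᵢ − 1 = 0.337 and g(1) = 1 − Σzᵢ/Kᵢ = -0.105, so a root lies in (0, 1).
Newton iteration, ψ⁰ = 0.5:
  ψ = 0.500: g = 0.1682, g' = -0.360 → ψ = 0.967
  ψ = 0.967: g = -0.0748, g' = -0.862 → ψ = 0.880
  ψ = 0.880: g = -0.0094, g' = -0.662 → ψ = 0.866
  ψ = 0.866: g = -0.0002, g' = -0.638 → ψ = 0.865
Converged at ψ = 0.865.
Compositions from xᵢ = zᵢ/(1+ψ(Kᵢ−1)), yᵢ = Kᵢxᵢ:
  diethyl ether: x = 0.545, y = 0.856
  2-propanol: x = 0.455, y = 0.144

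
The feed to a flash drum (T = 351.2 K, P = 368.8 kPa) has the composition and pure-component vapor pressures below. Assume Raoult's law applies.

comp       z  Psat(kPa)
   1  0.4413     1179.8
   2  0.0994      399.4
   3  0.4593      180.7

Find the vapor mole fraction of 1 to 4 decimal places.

y_1 = 0.5367

Raoult's law: Kᵢ = Pᵢˢᵃᵗ/P = Pᵢˢᵃᵗ/368.8.
  K_1 = 1179.8/368.8 = 3.199024, K_2 = 399.4/368.8 = 1.082972, K_3 = 180.7/368.8 = 0.489967
Iterate (Newton) starting at ψ = 0.39:
  ψ = 0.3900: g = 0.23797, g' = -0.8052 → ψ = 0.6855
  ψ = 0.6855: g = 0.03462, g' = -0.6225 → ψ = 0.7411
  ψ = 0.7411: g = 0.00016, g' = -0.6180 → ψ = 0.7414
Converged at ψ = 0.7414.
Compositions from xᵢ = zᵢ/(1+ψ(Kᵢ−1)), yᵢ = Kᵢxᵢ:
  1: x = 0.1678, y = 0.5367
  2: x = 0.0936, y = 0.1014
  3: x = 0.7386, y = 0.3619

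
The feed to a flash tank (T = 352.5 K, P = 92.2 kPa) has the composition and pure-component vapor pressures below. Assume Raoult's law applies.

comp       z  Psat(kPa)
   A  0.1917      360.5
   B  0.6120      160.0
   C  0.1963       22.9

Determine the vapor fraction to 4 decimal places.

Raoult's law: Kᵢ = Pᵢˢᵃᵗ/P = Pᵢˢᵃᵗ/92.2.
  K_A = 360.5/92.2 = 3.909978, K_B = 160.0/92.2 = 1.735358, K_C = 22.9/92.2 = 0.248373
Iterate (Newton) starting at ψ = 0.64:
  ψ = 0.6400: g = 0.21660, g' = -0.7629 → ψ = 0.9239
  ψ = 0.9239: g = -0.06364, g' = -1.4244 → ψ = 0.8792
  ψ = 0.8792: g = -0.00496, g' = -1.2144 → ψ = 0.8751
Converged at ψ = 0.8751.

ψ = 0.8751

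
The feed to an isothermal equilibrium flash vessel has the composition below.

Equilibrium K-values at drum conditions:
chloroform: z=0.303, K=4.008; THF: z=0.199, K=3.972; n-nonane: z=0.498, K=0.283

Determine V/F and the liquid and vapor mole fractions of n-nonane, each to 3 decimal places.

V/F = 0.534, x_n-nonane = 0.807, y_n-nonane = 0.228

Material balance + equilibrium reduce to Σ zᵢ(Kᵢ−1)/(1+V/F(Kᵢ−1)) = 0.
Feasibility: ΣzᵢKᵢ = 2.146, Σzᵢ/Kᵢ = 1.885 — both > 1, two phases present.
Newton iteration, V/F⁰ = 0.5:
  V/F = 0.500: g = 0.0453, g' = -1.344 → V/F = 0.534
Converged at V/F = 0.534.
Compositions from xᵢ = zᵢ/(1+V/F(Kᵢ−1)), yᵢ = Kᵢxᵢ:
  chloroform: x = 0.116, y = 0.466
  THF: x = 0.077, y = 0.306
  n-nonane: x = 0.807, y = 0.228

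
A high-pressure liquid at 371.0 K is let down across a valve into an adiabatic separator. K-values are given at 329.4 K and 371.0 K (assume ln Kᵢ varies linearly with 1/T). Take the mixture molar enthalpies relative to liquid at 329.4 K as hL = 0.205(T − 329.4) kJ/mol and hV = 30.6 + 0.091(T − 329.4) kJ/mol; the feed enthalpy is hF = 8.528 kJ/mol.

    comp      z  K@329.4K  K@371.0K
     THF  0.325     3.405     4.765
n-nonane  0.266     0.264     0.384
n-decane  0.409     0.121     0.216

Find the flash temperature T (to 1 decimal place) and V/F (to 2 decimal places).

Adiabatic flash: solve Rachford–Rice at each trial T, then check hF = ψ·hV(T) + (1−ψ)·hL(T).
  T = 329.4 K: K = (3.405, 0.264, 0.121), RR gives ψ = 0.114, H_out = 3.492 kJ/mol
  T = 371.0 K: K = (4.765, 0.384, 0.216), RR gives ψ = 0.272, H_out = 15.563 kJ/mol
  T = 350.2 K: K = (4.068, 0.322, 0.164), RR gives ψ = 0.199, H_out = 9.894 kJ/mol
  T = 339.8 K: K = (3.732, 0.292, 0.142), RR gives ψ = 0.159, H_out = 6.816 kJ/mol
  T = 345.0 K: K = (3.899, 0.307, 0.153), RR gives ψ = 0.180, H_out = 8.381 kJ/mol
  T = 347.6 K: K = (3.984, 0.314, 0.159), RR gives ψ = 0.190, H_out = 9.144 kJ/mol
  T = 346.3 K: K = (3.941, 0.311, 0.156), RR gives ψ = 0.185, H_out = 8.764 kJ/mol
Linear interpolation between T = 345.0 (H_out = 8.381) and T = 346.3 (H_out = 8.764) on hF = 8.528 gives T ≈ 345.5 K, at which ψ = 0.18.

T = 345.5 K, V/F = 0.18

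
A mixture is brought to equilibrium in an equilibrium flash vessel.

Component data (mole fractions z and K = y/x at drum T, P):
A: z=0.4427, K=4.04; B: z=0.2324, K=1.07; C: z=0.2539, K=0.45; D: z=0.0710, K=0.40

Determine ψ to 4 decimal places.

Newton–Raphson from ψ = 0.58:
  ψ = 0.5800: g = 0.23228, g' = -0.7626 → ψ = 0.8846
  ψ = 0.8846: g = 0.01738, g' = -0.7090 → ψ = 0.9091
  ψ = 0.9091: g = -0.00014, g' = -0.7208 → ψ = 0.9089
Converged at ψ = 0.9089.

ψ = 0.9089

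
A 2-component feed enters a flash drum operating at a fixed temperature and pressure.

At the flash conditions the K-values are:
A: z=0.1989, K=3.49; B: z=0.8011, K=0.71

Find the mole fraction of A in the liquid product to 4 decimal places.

x_A = 0.1043

Material balance + equilibrium reduce to Σ zᵢ(Kᵢ−1)/(1+V/F(Kᵢ−1)) = 0.
Check two-phase: ΣzᵢKᵢ = 1.2629 > 1 and Σzᵢ/Kᵢ = 1.1853 > 1, so g(0) = 0.2629 > 0 and g(1) = -0.1853 < 0.
Binary case is linear: z₁(K₁−1)(1+V/F(K₂−1)) + z₂(K₂−1)(1+V/F(K₁−1)) = 0
⇒ V/F = [z₁(K₁−1)+z₂(K₂−1)] / [−(K₁−1)(K₂−1)] = 0.26294/0.72210 = 0.3641
Compositions from xᵢ = zᵢ/(1+V/F(Kᵢ−1)), yᵢ = Kᵢxᵢ:
  A: x = 0.1043, y = 0.3641
  B: x = 0.8957, y = 0.6359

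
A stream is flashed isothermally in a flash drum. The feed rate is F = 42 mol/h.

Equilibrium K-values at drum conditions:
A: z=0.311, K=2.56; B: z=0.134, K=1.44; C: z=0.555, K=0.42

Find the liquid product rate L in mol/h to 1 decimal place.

Newton–Raphson from V/F = 0.4:
  V/F = 0.400: g = -0.0703, g' = -0.622 → V/F = 0.287
  V/F = 0.287: g = 0.0012, g' = -0.650 → V/F = 0.289
Converged at V/F = 0.289.
Then V = V/F·F = 0.2890·42 = 12.1 mol/h and L = F − V = 29.9 mol/h.

L = 29.9 mol/h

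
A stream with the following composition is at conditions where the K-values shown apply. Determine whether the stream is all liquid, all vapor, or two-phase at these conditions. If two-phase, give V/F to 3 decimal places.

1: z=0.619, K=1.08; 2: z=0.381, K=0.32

ΣzᵢKᵢ = 0.790; Σzᵢ/Kᵢ = 1.764.
Since ΣzᵢKᵢ < 1 the mixture is below its bubble point — single liquid phase.

all liquid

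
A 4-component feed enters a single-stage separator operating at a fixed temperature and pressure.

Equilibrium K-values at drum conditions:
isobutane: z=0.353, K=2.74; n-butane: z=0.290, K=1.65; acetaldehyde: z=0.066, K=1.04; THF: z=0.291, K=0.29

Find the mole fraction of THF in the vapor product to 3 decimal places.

Rachford–Rice: g(ψ) = Σ zᵢ(Kᵢ−1)/(1+ψ(Kᵢ−1)) = 0.
Feasibility: ΣzᵢKᵢ = 1.599, Σzᵢ/Kᵢ = 1.371 — both > 1, two phases present.
Iterate (Newton) starting at ψ = 0.69:
  ψ = 0.690: g = 0.0068, g' = -0.843 → ψ = 0.698
Converged at ψ = 0.698.
Compositions from xᵢ = zᵢ/(1+ψ(Kᵢ−1)), yᵢ = Kᵢxᵢ:
  isobutane: x = 0.159, y = 0.437
  n-butane: x = 0.199, y = 0.329
  acetaldehyde: x = 0.064, y = 0.067
  THF: x = 0.577, y = 0.167

y_THF = 0.167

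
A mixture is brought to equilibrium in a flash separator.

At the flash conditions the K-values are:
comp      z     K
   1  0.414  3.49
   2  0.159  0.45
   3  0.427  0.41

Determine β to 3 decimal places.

Rachford–Rice: g(β) = Σ zᵢ(Kᵢ−1)/(1+β(Kᵢ−1)) = 0.
g(0) = ΣzᵢKᵢ − 1 = 0.691 and g(1) = 1 − Σzᵢ/Kᵢ = -0.513, so a root lies in (0, 1).
Newton–Raphson from β = 0.5:
  β = 0.500: g = -0.0188, g' = -0.900 → β = 0.479
Converged at β = 0.479.

β = 0.479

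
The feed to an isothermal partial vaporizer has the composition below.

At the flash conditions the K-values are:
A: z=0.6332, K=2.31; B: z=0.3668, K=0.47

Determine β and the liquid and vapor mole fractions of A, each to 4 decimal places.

β = 0.9147, x_A = 0.2880, y_A = 0.6654

Let β = V/F and solve Σ zᵢ(Kᵢ−1)/(1+β(Kᵢ−1)) = 0.
g(0) = ΣzᵢKᵢ − 1 = 0.6351 and g(1) = 1 − Σzᵢ/Kᵢ = -0.0545, so a root lies in (0, 1).
Newton iteration, β⁰ = 0.44:
  β = 0.4400: g = 0.27267, g' = -0.6125 → β = 0.8852
  β = 0.8852: g = 0.01790, g' = -0.5986 → β = 0.9151
  β = 0.9151: g = -0.00021, g' = -0.6132 → β = 0.9147
Converged at β = 0.9147.
Compositions from xᵢ = zᵢ/(1+β(Kᵢ−1)), yᵢ = Kᵢxᵢ:
  A: x = 0.2880, y = 0.6654
  B: x = 0.7120, y = 0.3346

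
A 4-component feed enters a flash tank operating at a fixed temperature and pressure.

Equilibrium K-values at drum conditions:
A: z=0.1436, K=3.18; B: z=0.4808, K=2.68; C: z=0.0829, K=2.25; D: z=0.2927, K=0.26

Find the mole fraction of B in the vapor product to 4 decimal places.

Let β = V/F and solve Σ zᵢ(Kᵢ−1)/(1+β(Kᵢ−1)) = 0.
Check two-phase: ΣzᵢKᵢ = 2.0078 > 1 and Σzᵢ/Kᵢ = 1.3872 > 1, so g(0) = 1.0078 > 0 and g(1) = -0.3872 < 0.
Newton–Raphson from β = 0.5:
  β = 0.5000: g = 0.30874, g' = -1.0099 → β = 0.8057
  β = 0.8057: g = -0.02802, g' = -1.3500 → β = 0.7849
  β = 0.7849: g = -0.00063, g' = -1.2906 → β = 0.7845
Converged at β = 0.7845.
Compositions from xᵢ = zᵢ/(1+β(Kᵢ−1)), yᵢ = Kᵢxᵢ:
  A: x = 0.0530, y = 0.1685
  B: x = 0.2074, y = 0.5559
  C: x = 0.0419, y = 0.0942
  D: x = 0.6977, y = 0.1814

y_B = 0.5559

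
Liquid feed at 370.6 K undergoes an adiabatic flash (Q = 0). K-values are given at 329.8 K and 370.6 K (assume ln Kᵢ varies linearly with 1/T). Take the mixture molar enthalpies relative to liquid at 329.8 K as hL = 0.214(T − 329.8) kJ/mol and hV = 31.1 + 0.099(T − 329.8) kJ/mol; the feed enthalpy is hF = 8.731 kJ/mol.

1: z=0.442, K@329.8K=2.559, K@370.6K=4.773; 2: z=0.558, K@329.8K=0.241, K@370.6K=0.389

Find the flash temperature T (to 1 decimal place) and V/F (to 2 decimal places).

T = 333.0 K, V/F = 0.26

Adiabatic flash: solve Rachford–Rice at each trial T, then check hF = ψ·hV(T) + (1−ψ)·hL(T).
  T = 329.8 K: K = (2.559, 0.241), RR gives ψ = 0.224, H_out = 6.980 kJ/mol
  T = 370.6 K: K = (4.773, 0.389), RR gives ψ = 0.576, H_out = 23.929 kJ/mol
  T = 350.2 K: K = (3.559, 0.310), RR gives ψ = 0.423, H_out = 16.528 kJ/mol
  T = 340.0 K: K = (3.033, 0.275), RR gives ψ = 0.335, H_out = 12.203 kJ/mol
  T = 334.9 K: K = (2.789, 0.258), RR gives ψ = 0.283, H_out = 9.741 kJ/mol
  T = 332.4 K: K = (2.675, 0.249), RR gives ψ = 0.256, H_out = 8.431 kJ/mol
  T = 333.6 K: K = (2.729, 0.253), RR gives ψ = 0.269, H_out = 9.069 kJ/mol
Linear interpolation between T = 332.4 (H_out = 8.431) and T = 333.6 (H_out = 9.069) on hF = 8.731 gives T ≈ 333.0 K, at which ψ = 0.26.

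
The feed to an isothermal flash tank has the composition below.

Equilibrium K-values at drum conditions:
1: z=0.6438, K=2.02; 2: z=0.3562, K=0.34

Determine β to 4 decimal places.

β = 0.6262

Rachford–Rice: g(β) = Σ zᵢ(Kᵢ−1)/(1+β(Kᵢ−1)) = 0.
Feasibility: ΣzᵢKᵢ = 1.4216, Σzᵢ/Kᵢ = 1.3664 — both > 1, two phases present.
Iterate (Newton) starting at β = 0.62:
  β = 0.6200: g = 0.00435, g' = -0.6959 → β = 0.6263
  β = 0.6263: g = -0.00001, g' = -0.7002 → β = 0.6262
Converged at β = 0.6262.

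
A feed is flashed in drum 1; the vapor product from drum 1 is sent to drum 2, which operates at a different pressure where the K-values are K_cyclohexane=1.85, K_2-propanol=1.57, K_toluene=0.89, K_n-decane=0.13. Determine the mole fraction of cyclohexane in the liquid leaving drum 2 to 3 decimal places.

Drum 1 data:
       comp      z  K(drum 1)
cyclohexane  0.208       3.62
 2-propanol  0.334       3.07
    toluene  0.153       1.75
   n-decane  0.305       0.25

Drum 1:
Rachford–Rice: g(ψ₁) = Σ zᵢ(Kᵢ−1)/(1+ψ₁(Kᵢ−1)) = 0.
Feasibility: ΣzᵢKᵢ = 2.122, Σzᵢ/Kᵢ = 1.474 — both > 1, two phases present.
Newton iteration, ψ₁⁰ = 0.5:
  ψ₁ = 0.500: g = 0.2931, g' = -1.098 → ψ₁ = 0.767
  ψ₁ = 0.767: g = -0.0174, g' = -1.357 → ψ₁ = 0.754
Converged at ψ₁ = 0.754.
Drum-1 compositions:
  cyclohexane: x = 0.070, y = 0.253
  2-propanol: x = 0.130, y = 0.400
  toluene: x = 0.098, y = 0.171
  n-decane: x = 0.702, y = 0.175
Drum-2 feed = drum-1 vapor: z₂ = (0.2531, 0.4004, 0.1710, 0.1755).
Drum 2:
Rachford–Rice: g(ψ₂) = Σ zᵢ(Kᵢ−1)/(1+ψ₂(Kᵢ−1)) = 0.
Check two-phase: ΣzᵢKᵢ = 1.272 > 1 and Σzᵢ/Kᵢ = 1.934 > 1, so g(0) = 0.272 > 0 and g(1) = -0.934 < 0.
Newton–Raphson from ψ₂ = 0.5:
  ψ₂ = 0.500: g = 0.0384, g' = -0.587 → ψ₂ = 0.565
  ψ₂ = 0.565: g = -0.0027, g' = -0.675 → ψ₂ = 0.561
Converged at ψ₂ = 0.561.
  cyclohexane: x = 0.171, y = 0.317
  2-propanol: x = 0.303, y = 0.476
  toluene: x = 0.182, y = 0.162
  n-decane: x = 0.343, y = 0.045

x_cyclohexane (drum 2) = 0.171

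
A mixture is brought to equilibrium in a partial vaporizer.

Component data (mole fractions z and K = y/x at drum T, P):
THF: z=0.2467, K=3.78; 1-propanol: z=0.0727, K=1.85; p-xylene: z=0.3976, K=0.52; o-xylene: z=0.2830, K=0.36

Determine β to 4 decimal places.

Material balance + equilibrium reduce to Σ zᵢ(Kᵢ−1)/(1+β(Kᵢ−1)) = 0.
g(0) = ΣzᵢKᵢ − 1 = 0.3757 and g(1) = 1 − Σzᵢ/Kᵢ = -0.6553, so a root lies in (0, 1).
Iterate (Newton) starting at β = 0.5:
  β = 0.5000: g = -0.18715, g' = -0.7689 → β = 0.2566
  β = 0.2566: g = 0.01664, g' = -0.9700 → β = 0.2738
  β = 0.2738: g = 0.00025, g' = -0.9411 → β = 0.2740
Converged at β = 0.2740.

β = 0.2740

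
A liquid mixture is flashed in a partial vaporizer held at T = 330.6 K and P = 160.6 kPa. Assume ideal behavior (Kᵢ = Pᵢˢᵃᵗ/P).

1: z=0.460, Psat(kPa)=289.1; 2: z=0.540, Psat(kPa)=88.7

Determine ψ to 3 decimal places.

ψ = 0.353

Raoult's law: Kᵢ = Pᵢˢᵃᵗ/P = Pᵢˢᵃᵗ/160.6.
  K_1 = 289.1/160.6 = 1.80012, K_2 = 88.7/160.6 = 0.55230
Rachford–Rice: g(ψ) = Σ zᵢ(Kᵢ−1)/(1+ψ(Kᵢ−1)) = 0.
Check two-phase: ΣzᵢKᵢ = 1.126 > 1 and Σzᵢ/Kᵢ = 1.233 > 1, so g(0) = 0.126 > 0 and g(1) = -0.233 < 0.
Iterate (Newton) starting at ψ = 0.5:
  ψ = 0.500: g = -0.0486, g' = -0.330 → ψ = 0.353
Converged at ψ = 0.353.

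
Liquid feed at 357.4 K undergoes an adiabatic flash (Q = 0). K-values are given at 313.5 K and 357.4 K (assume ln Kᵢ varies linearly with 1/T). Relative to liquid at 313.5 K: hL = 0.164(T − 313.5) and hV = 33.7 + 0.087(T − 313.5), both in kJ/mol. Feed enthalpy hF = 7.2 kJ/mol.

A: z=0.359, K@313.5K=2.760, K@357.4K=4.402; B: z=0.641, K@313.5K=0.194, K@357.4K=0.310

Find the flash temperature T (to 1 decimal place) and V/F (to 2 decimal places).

Adiabatic flash: solve Rachford–Rice at each trial T, then check hF = ψ·hV(T) + (1−ψ)·hL(T).
  T = 313.5 K: K = (2.760, 0.194), RR gives ψ = 0.081, H_out = 2.737 kJ/mol
  T = 357.4 K: K = (4.402, 0.310), RR gives ψ = 0.332, H_out = 17.262 kJ/mol
  T = 335.4 K: K = (3.537, 0.249), RR gives ψ = 0.225, H_out = 10.806 kJ/mol
  T = 324.4 K: K = (3.136, 0.221), RR gives ψ = 0.160, H_out = 7.061 kJ/mol
  T = 329.9 K: K = (3.334, 0.235), RR gives ψ = 0.194, H_out = 8.994 kJ/mol
  T = 327.1 K: K = (3.232, 0.227), RR gives ψ = 0.178, H_out = 8.027 kJ/mol
  T = 325.8 K: K = (3.186, 0.224), RR gives ψ = 0.169, H_out = 7.566 kJ/mol
Linear interpolation between T = 324.4 (H_out = 7.061) and T = 325.8 (H_out = 7.566) on hF = 7.2 gives T ≈ 324.8 K, at which ψ = 0.16.

T = 324.8 K, V/F = 0.16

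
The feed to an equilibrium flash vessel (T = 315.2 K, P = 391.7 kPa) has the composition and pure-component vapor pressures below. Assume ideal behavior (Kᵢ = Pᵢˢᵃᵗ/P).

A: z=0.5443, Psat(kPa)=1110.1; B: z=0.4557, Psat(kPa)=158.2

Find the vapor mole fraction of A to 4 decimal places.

y_A = 0.6952

Raoult's law: Kᵢ = Pᵢˢᵃᵗ/P = Pᵢˢᵃᵗ/391.7.
  K_A = 1110.1/391.7 = 2.834057, K_B = 158.2/391.7 = 0.403881
Rachford–Rice: g(β) = Σ zᵢ(Kᵢ−1)/(1+β(Kᵢ−1)) = 0.
Feasibility: ΣzᵢKᵢ = 1.7266, Σzᵢ/Kᵢ = 1.3204 — both > 1, two phases present.
Binary case is linear: z₁(K₁−1)(1+β(K₂−1)) + z₂(K₂−1)(1+β(K₁−1)) = 0
⇒ β = [z₁(K₁−1)+z₂(K₂−1)] / [−(K₁−1)(K₂−1)] = 0.72663/1.09332 = 0.6646
Compositions from xᵢ = zᵢ/(1+β(Kᵢ−1)), yᵢ = Kᵢxᵢ:
  A: x = 0.2453, y = 0.6952
  B: x = 0.7547, y = 0.3048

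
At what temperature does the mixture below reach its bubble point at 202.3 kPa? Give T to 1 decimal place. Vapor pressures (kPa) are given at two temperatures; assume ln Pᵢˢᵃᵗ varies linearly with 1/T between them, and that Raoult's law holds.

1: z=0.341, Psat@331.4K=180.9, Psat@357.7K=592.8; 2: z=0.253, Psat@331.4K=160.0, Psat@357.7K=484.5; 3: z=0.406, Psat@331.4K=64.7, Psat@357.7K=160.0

Bubble-point temperature: ΣzᵢPᵢˢᵃᵗ(T) = P. Interpolate ln Pᵢˢᵃᵗ = aᵢ + bᵢ/T.
  T = 331.4 K: ΣzᵢPᵢˢᵃᵗ = 128.44 kPa
  T = 357.7 K: ΣzᵢPᵢˢᵃᵗ = 389.68 kPa
  T = 344.5 K: ΣzᵢPᵢˢᵃᵗ = 227.72 kPa
  T = 337.9 K: ΣzᵢPᵢˢᵃᵗ = 171.53 kPa
  T = 341.2 K: ΣzᵢPᵢˢᵃᵗ = 197.89 kPa
  T = 342.9 K: ΣzᵢPᵢˢᵃᵗ = 212.80 kPa
Interpolating between 341.2 K and 342.9 K gives T ≈ 341.7 K.

T = 341.7 K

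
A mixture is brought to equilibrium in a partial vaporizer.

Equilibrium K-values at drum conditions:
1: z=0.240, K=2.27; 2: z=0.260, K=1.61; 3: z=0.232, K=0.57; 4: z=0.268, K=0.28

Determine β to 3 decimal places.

β = 0.289

Let β = V/F and solve Σ zᵢ(Kᵢ−1)/(1+β(Kᵢ−1)) = 0.
g(0) = ΣzᵢKᵢ − 1 = 0.171 and g(1) = 1 − Σzᵢ/Kᵢ = -0.631, so a root lies in (0, 1).
Newton iteration, β⁰ = 0.5:
  β = 0.500: g = -0.1206, g' = -0.610 → β = 0.302
  β = 0.302: g = -0.0072, g' = -0.555 → β = 0.289
Converged at β = 0.289.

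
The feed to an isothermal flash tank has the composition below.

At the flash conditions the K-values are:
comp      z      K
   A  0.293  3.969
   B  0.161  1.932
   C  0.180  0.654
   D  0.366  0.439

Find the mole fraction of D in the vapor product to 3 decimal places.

Newton–Raphson from ψ = 0.46:
  ψ = 0.460: g = 0.1219, g' = -0.770 → ψ = 0.618
  ψ = 0.618: g = 0.0083, g' = -0.682 → ψ = 0.631
Converged at ψ = 0.631.
Compositions from xᵢ = zᵢ/(1+ψ(Kᵢ−1)), yᵢ = Kᵢxᵢ:
  A: x = 0.102, y = 0.405
  B: x = 0.101, y = 0.196
  C: x = 0.230, y = 0.151
  D: x = 0.566, y = 0.249

y_D = 0.249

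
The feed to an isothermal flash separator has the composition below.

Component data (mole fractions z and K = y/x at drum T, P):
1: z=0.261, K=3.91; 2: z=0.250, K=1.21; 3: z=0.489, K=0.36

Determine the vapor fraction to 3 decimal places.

Let ψ = V/F and solve Σ zᵢ(Kᵢ−1)/(1+ψ(Kᵢ−1)) = 0.
Feasibility: ΣzᵢKᵢ = 1.499, Σzᵢ/Kᵢ = 1.632 — both > 1, two phases present.
Newton–Raphson from ψ = 0.64:
  ψ = 0.640: g = -0.2185, g' = -0.853 → ψ = 0.384
  ψ = 0.384: g = -0.0075, g' = -0.855 → ψ = 0.375
Converged at ψ = 0.375.

ψ = 0.375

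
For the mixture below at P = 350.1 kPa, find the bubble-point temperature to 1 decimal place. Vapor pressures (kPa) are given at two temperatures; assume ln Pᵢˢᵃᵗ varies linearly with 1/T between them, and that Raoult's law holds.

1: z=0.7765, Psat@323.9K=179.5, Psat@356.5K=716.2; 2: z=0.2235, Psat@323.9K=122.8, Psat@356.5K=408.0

Bubble-point temperature: ΣzᵢPᵢˢᵃᵗ(T) = P. Interpolate ln Pᵢˢᵃᵗ = aᵢ + bᵢ/T.
  T = 323.9 K: ΣzᵢPᵢˢᵃᵗ = 166.83 kPa
  T = 356.5 K: ΣzᵢPᵢˢᵃᵗ = 647.32 kPa
  T = 340.2 K: ΣzᵢPᵢˢᵃᵗ = 339.29 kPa
  T = 348.4 K: ΣzᵢPᵢˢᵃᵗ = 473.08 kPa
  T = 344.3 K: ΣzᵢPᵢˢᵃᵗ = 401.42 kPa
  T = 342.2 K: ΣzᵢPᵢˢᵃᵗ = 368.47 kPa
  T = 341.2 K: ΣzᵢPᵢˢᵃᵗ = 353.62 kPa
Interpolating between 340.2 K and 341.2 K gives T ≈ 341.0 K.

T = 341.0 K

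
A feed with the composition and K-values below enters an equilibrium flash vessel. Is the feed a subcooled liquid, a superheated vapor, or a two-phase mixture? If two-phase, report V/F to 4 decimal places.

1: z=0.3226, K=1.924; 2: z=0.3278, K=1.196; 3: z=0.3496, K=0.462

two-phase, V/F = 0.5155

ΣzᵢKᵢ = 1.1742; Σzᵢ/Kᵢ = 1.1985.
Both exceed 1, so a two-phase solution exists.
Iterate (Newton) starting at ψ = 0.56:
  ψ = 0.5600: g = -0.01485, g' = -0.3371 → ψ = 0.5159
  ψ = 0.5159: g = -0.00015, g' = -0.3306 → ψ = 0.5155
Converged at ψ = 0.5155.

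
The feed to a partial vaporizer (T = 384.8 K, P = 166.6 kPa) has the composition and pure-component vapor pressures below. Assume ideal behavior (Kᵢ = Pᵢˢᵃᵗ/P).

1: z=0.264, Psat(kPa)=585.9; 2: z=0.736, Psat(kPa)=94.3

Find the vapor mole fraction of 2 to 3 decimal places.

Raoult's law: Kᵢ = Pᵢˢᵃᵗ/P = Pᵢˢᵃᵗ/166.6.
  K_1 = 585.9/166.6 = 3.51681, K_2 = 94.3/166.6 = 0.56603
Binary case is linear: z₁(K₁−1)(1+ψ(K₂−1)) + z₂(K₂−1)(1+ψ(K₁−1)) = 0
⇒ ψ = [z₁(K₁−1)+z₂(K₂−1)] / [−(K₁−1)(K₂−1)] = 0.3450/1.0922 = 0.316
Compositions from xᵢ = zᵢ/(1+ψ(Kᵢ−1)), yᵢ = Kᵢxᵢ:
  1: x = 0.147, y = 0.517
  2: x = 0.853, y = 0.483

y_2 = 0.483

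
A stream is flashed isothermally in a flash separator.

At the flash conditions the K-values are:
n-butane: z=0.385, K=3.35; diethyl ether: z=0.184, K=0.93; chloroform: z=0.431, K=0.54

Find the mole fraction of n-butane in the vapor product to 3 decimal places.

y_n-butane = 0.458

Newton–Raphson from ψ = 0.5:
  ψ = 0.500: g = 0.1451, g' = -0.604 → ψ = 0.740
  ψ = 0.740: g = 0.0161, g' = -0.494 → ψ = 0.773
Converged at ψ = 0.773.
Compositions from xᵢ = zᵢ/(1+ψ(Kᵢ−1)), yᵢ = Kᵢxᵢ:
  n-butane: x = 0.137, y = 0.458
  diethyl ether: x = 0.195, y = 0.181
  chloroform: x = 0.669, y = 0.361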